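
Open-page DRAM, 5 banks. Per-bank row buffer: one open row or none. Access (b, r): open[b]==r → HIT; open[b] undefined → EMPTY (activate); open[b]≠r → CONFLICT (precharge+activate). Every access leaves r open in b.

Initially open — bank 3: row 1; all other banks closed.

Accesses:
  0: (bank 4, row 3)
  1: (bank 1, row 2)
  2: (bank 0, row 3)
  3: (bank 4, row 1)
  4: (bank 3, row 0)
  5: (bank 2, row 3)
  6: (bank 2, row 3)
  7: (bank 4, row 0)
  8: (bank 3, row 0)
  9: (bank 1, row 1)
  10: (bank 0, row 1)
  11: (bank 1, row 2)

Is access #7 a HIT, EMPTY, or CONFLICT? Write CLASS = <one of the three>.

  [0] b4 r3: no row ⇒ E
  [1] b1 r2: no row ⇒ E
  [2] b0 r3: no row ⇒ E
  [3] b4 r1: had r3 ⇒ C
  [4] b3 r0: had r1 ⇒ C
  [5] b2 r3: no row ⇒ E
  [6] b2 r3: had r3 ⇒ H
  [7] b4 r0: had r1 ⇒ C
  [8] b3 r0: had r0 ⇒ H
  [9] b1 r1: had r2 ⇒ C
  [10] b0 r1: had r3 ⇒ C
  [11] b1 r2: had r1 ⇒ C

CLASS = CONFLICT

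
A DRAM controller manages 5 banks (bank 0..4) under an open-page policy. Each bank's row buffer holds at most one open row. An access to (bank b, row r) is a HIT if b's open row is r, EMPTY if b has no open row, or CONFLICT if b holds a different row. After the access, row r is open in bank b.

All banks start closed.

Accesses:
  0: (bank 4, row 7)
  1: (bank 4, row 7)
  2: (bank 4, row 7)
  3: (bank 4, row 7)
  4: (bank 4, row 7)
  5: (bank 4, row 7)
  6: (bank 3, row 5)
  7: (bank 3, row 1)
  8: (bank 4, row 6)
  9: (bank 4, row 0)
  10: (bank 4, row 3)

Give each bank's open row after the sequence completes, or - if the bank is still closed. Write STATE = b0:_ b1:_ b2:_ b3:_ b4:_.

STATE = b0:- b1:- b2:- b3:1 b4:3

0: bank 4 row 7 — prev None → EMPTY
1: bank 4 row 7 — prev 7 → HIT
2: bank 4 row 7 — prev 7 → HIT
3: bank 4 row 7 — prev 7 → HIT
4: bank 4 row 7 — prev 7 → HIT
5: bank 4 row 7 — prev 7 → HIT
6: bank 3 row 5 — prev None → EMPTY
7: bank 3 row 1 — prev 5 → CONFLICT
8: bank 4 row 6 — prev 7 → CONFLICT
9: bank 4 row 0 — prev 6 → CONFLICT
10: bank 4 row 3 — prev 0 → CONFLICT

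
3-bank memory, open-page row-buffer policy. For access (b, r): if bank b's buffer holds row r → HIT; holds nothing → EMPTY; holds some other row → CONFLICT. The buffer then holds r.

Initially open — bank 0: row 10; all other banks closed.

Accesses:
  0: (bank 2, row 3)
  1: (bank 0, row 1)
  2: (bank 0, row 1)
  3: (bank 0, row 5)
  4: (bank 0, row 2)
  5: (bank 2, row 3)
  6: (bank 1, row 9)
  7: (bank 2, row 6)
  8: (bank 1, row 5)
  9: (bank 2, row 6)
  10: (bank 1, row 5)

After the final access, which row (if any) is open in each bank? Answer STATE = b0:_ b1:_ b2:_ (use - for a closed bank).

STATE = b0:2 b1:5 b2:6

0: bank 2 row 3 — prev None → EMPTY
1: bank 0 row 1 — prev 10 → CONFLICT
2: bank 0 row 1 — prev 1 → HIT
3: bank 0 row 5 — prev 1 → CONFLICT
4: bank 0 row 2 — prev 5 → CONFLICT
5: bank 2 row 3 — prev 3 → HIT
6: bank 1 row 9 — prev None → EMPTY
7: bank 2 row 6 — prev 3 → CONFLICT
8: bank 1 row 5 — prev 9 → CONFLICT
9: bank 2 row 6 — prev 6 → HIT
10: bank 1 row 5 — prev 5 → HIT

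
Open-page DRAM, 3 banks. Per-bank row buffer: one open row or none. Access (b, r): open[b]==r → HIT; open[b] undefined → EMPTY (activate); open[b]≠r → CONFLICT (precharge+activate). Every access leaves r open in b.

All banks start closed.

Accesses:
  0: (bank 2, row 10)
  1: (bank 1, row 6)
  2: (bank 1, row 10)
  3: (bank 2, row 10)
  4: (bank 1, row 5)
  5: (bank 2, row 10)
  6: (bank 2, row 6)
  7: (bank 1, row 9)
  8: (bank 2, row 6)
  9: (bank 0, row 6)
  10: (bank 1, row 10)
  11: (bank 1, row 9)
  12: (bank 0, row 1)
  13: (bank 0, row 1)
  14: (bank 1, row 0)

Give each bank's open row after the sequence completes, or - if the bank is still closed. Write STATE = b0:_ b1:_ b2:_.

STATE = b0:1 b1:0 b2:6

#0 (2,10) E
#1 (1,6) E
#2 (1,10) C  (was 6)
#3 (2,10) H  (was 10)
#4 (1,5) C  (was 10)
#5 (2,10) H  (was 10)
#6 (2,6) C  (was 10)
#7 (1,9) C  (was 5)
#8 (2,6) H  (was 6)
#9 (0,6) E
#10 (1,10) C  (was 9)
#11 (1,9) C  (was 10)
#12 (0,1) C  (was 6)
#13 (0,1) H  (was 1)
#14 (1,0) C  (was 9)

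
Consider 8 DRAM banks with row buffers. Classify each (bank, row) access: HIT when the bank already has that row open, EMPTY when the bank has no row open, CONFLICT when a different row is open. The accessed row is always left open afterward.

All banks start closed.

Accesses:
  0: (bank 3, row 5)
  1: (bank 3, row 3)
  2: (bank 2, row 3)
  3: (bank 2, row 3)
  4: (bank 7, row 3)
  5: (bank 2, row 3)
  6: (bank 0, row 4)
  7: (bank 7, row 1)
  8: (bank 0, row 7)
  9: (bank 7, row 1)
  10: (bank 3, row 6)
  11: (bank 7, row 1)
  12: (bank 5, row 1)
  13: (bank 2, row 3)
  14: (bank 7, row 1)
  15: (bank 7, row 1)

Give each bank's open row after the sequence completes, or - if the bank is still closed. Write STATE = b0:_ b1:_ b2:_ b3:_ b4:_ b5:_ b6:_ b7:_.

0: bank 3 row 5 — prev None → EMPTY
1: bank 3 row 3 — prev 5 → CONFLICT
2: bank 2 row 3 — prev None → EMPTY
3: bank 2 row 3 — prev 3 → HIT
4: bank 7 row 3 — prev None → EMPTY
5: bank 2 row 3 — prev 3 → HIT
6: bank 0 row 4 — prev None → EMPTY
7: bank 7 row 1 — prev 3 → CONFLICT
8: bank 0 row 7 — prev 4 → CONFLICT
9: bank 7 row 1 — prev 1 → HIT
10: bank 3 row 6 — prev 3 → CONFLICT
11: bank 7 row 1 — prev 1 → HIT
12: bank 5 row 1 — prev None → EMPTY
13: bank 2 row 3 — prev 3 → HIT
14: bank 7 row 1 — prev 1 → HIT
15: bank 7 row 1 — prev 1 → HIT

STATE = b0:7 b1:- b2:3 b3:6 b4:- b5:1 b6:- b7:1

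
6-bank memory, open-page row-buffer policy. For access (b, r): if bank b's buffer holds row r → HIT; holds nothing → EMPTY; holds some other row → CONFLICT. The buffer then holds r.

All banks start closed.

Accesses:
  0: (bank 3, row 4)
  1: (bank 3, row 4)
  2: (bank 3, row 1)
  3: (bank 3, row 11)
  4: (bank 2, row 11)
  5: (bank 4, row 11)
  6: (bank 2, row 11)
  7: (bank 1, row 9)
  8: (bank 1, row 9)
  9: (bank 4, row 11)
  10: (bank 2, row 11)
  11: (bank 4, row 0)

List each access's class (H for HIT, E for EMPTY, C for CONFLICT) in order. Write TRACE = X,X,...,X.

  [0] b3 r4: no row ⇒ E
  [1] b3 r4: had r4 ⇒ H
  [2] b3 r1: had r4 ⇒ C
  [3] b3 r11: had r1 ⇒ C
  [4] b2 r11: no row ⇒ E
  [5] b4 r11: no row ⇒ E
  [6] b2 r11: had r11 ⇒ H
  [7] b1 r9: no row ⇒ E
  [8] b1 r9: had r9 ⇒ H
  [9] b4 r11: had r11 ⇒ H
  [10] b2 r11: had r11 ⇒ H
  [11] b4 r0: had r11 ⇒ C

TRACE = E,H,C,C,E,E,H,E,H,H,H,C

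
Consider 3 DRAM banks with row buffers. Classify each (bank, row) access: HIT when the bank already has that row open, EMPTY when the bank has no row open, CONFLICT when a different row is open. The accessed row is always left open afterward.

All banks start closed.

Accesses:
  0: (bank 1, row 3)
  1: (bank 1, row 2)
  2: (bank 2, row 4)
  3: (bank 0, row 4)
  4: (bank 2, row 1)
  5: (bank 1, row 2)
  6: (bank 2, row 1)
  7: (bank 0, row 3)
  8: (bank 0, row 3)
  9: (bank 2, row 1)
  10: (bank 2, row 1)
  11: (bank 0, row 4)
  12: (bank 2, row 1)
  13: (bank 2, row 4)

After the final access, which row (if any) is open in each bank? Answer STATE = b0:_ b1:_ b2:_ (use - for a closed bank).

STATE = b0:4 b1:2 b2:4

#0 (1,3) E
#1 (1,2) C  (was 3)
#2 (2,4) E
#3 (0,4) E
#4 (2,1) C  (was 4)
#5 (1,2) H  (was 2)
#6 (2,1) H  (was 1)
#7 (0,3) C  (was 4)
#8 (0,3) H  (was 3)
#9 (2,1) H  (was 1)
#10 (2,1) H  (was 1)
#11 (0,4) C  (was 3)
#12 (2,1) H  (was 1)
#13 (2,4) C  (was 1)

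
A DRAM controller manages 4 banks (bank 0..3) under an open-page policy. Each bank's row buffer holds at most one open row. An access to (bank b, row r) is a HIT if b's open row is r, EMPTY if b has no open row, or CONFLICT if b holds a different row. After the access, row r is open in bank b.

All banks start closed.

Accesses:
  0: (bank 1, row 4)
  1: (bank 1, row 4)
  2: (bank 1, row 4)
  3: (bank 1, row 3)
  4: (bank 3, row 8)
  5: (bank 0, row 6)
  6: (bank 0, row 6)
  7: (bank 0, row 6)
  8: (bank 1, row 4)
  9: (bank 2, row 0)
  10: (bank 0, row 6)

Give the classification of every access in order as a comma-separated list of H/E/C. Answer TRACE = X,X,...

0: bank 1 row 4 — prev None → EMPTY
1: bank 1 row 4 — prev 4 → HIT
2: bank 1 row 4 — prev 4 → HIT
3: bank 1 row 3 — prev 4 → CONFLICT
4: bank 3 row 8 — prev None → EMPTY
5: bank 0 row 6 — prev None → EMPTY
6: bank 0 row 6 — prev 6 → HIT
7: bank 0 row 6 — prev 6 → HIT
8: bank 1 row 4 — prev 3 → CONFLICT
9: bank 2 row 0 — prev None → EMPTY
10: bank 0 row 6 — prev 6 → HIT

TRACE = E,H,H,C,E,E,H,H,C,E,H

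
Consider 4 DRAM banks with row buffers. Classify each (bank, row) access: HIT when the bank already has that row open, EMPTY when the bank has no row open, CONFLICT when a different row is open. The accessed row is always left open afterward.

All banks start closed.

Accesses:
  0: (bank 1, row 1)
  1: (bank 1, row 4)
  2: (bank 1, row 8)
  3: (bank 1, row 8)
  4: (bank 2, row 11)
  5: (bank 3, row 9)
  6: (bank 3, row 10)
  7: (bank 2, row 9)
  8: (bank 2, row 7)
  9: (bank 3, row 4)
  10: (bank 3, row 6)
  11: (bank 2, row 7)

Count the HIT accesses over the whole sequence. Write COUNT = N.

COUNT = 2

#0 (1,1) E
#1 (1,4) C  (was 1)
#2 (1,8) C  (was 4)
#3 (1,8) H  (was 8)
#4 (2,11) E
#5 (3,9) E
#6 (3,10) C  (was 9)
#7 (2,9) C  (was 11)
#8 (2,7) C  (was 9)
#9 (3,4) C  (was 10)
#10 (3,6) C  (was 4)
#11 (2,7) H  (was 7)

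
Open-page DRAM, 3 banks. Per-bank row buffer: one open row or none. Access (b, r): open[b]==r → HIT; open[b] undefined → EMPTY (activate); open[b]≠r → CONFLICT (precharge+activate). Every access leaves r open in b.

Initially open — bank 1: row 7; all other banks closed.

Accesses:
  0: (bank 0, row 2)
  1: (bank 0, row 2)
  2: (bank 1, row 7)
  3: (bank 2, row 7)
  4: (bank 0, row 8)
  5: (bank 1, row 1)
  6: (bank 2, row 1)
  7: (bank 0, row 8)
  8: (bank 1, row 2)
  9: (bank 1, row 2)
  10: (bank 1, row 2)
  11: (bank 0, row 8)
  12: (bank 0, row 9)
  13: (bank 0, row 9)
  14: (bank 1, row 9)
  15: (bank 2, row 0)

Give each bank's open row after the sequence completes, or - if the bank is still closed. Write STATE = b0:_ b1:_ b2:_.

#0 (0,2) E
#1 (0,2) H  (was 2)
#2 (1,7) H  (was 7)
#3 (2,7) E
#4 (0,8) C  (was 2)
#5 (1,1) C  (was 7)
#6 (2,1) C  (was 7)
#7 (0,8) H  (was 8)
#8 (1,2) C  (was 1)
#9 (1,2) H  (was 2)
#10 (1,2) H  (was 2)
#11 (0,8) H  (was 8)
#12 (0,9) C  (was 8)
#13 (0,9) H  (was 9)
#14 (1,9) C  (was 2)
#15 (2,0) C  (was 1)

STATE = b0:9 b1:9 b2:0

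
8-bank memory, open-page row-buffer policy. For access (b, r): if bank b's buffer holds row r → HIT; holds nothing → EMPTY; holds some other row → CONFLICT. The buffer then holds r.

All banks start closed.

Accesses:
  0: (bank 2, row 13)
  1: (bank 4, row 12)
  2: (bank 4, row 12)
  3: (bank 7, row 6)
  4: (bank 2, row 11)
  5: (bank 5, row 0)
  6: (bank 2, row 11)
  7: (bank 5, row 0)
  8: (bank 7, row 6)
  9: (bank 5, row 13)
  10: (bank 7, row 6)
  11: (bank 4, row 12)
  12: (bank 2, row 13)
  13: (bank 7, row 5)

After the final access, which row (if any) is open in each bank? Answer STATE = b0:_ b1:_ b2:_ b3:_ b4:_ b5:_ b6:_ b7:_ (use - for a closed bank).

step 0: bank2 None->13 [EMPTY]
step 1: bank4 None->12 [EMPTY]
step 2: bank4 12->12 [HIT]
step 3: bank7 None->6 [EMPTY]
step 4: bank2 13->11 [CONFLICT]
step 5: bank5 None->0 [EMPTY]
step 6: bank2 11->11 [HIT]
step 7: bank5 0->0 [HIT]
step 8: bank7 6->6 [HIT]
step 9: bank5 0->13 [CONFLICT]
step 10: bank7 6->6 [HIT]
step 11: bank4 12->12 [HIT]
step 12: bank2 11->13 [CONFLICT]
step 13: bank7 6->5 [CONFLICT]

STATE = b0:- b1:- b2:13 b3:- b4:12 b5:13 b6:- b7:5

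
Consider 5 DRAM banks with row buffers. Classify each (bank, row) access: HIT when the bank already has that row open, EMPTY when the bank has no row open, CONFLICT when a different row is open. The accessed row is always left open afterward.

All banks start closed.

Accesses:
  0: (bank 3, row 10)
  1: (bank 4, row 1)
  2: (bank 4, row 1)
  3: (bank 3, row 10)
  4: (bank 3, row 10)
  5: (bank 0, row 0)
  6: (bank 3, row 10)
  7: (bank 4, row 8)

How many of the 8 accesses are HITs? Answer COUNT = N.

COUNT = 4

#0 (3,10) E
#1 (4,1) E
#2 (4,1) H  (was 1)
#3 (3,10) H  (was 10)
#4 (3,10) H  (was 10)
#5 (0,0) E
#6 (3,10) H  (was 10)
#7 (4,8) C  (was 1)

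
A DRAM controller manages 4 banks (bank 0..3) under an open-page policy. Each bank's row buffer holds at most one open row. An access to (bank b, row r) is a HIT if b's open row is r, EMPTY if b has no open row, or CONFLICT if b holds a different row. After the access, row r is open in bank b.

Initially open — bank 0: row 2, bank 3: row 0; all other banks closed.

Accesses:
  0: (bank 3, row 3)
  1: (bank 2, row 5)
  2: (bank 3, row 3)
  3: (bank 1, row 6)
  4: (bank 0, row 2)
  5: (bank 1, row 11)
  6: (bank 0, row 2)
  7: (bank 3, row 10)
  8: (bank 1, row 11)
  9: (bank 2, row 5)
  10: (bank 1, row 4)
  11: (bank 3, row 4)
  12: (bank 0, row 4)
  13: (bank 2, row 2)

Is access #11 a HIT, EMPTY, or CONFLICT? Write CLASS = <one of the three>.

CLASS = CONFLICT

step 0: bank3 0->3 [CONFLICT]
step 1: bank2 None->5 [EMPTY]
step 2: bank3 3->3 [HIT]
step 3: bank1 None->6 [EMPTY]
step 4: bank0 2->2 [HIT]
step 5: bank1 6->11 [CONFLICT]
step 6: bank0 2->2 [HIT]
step 7: bank3 3->10 [CONFLICT]
step 8: bank1 11->11 [HIT]
step 9: bank2 5->5 [HIT]
step 10: bank1 11->4 [CONFLICT]
step 11: bank3 10->4 [CONFLICT]
step 12: bank0 2->4 [CONFLICT]
step 13: bank2 5->2 [CONFLICT]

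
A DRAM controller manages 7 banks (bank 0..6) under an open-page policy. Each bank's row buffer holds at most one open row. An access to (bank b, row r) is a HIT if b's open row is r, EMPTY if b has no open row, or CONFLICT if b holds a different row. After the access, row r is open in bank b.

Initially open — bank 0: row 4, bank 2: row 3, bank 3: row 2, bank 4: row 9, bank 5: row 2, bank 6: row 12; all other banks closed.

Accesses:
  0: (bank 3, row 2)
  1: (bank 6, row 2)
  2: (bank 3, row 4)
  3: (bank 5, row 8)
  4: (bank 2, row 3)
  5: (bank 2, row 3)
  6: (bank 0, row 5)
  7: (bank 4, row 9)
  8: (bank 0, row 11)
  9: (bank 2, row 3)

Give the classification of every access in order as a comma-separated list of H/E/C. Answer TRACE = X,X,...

TRACE = H,C,C,C,H,H,C,H,C,H

#0 (3,2) H  (was 2)
#1 (6,2) C  (was 12)
#2 (3,4) C  (was 2)
#3 (5,8) C  (was 2)
#4 (2,3) H  (was 3)
#5 (2,3) H  (was 3)
#6 (0,5) C  (was 4)
#7 (4,9) H  (was 9)
#8 (0,11) C  (was 5)
#9 (2,3) H  (was 3)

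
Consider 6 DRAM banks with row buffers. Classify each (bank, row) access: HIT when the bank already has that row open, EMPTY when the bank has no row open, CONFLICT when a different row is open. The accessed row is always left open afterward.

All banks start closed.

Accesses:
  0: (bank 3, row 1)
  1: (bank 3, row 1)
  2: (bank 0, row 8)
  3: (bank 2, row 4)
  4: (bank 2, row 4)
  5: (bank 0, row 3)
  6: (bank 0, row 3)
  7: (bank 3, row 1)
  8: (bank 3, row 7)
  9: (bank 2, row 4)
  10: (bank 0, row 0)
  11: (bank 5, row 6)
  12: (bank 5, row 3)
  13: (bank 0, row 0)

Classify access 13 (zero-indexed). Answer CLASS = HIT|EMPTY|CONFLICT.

CLASS = HIT

0: bank 3 row 1 — prev None → EMPTY
1: bank 3 row 1 — prev 1 → HIT
2: bank 0 row 8 — prev None → EMPTY
3: bank 2 row 4 — prev None → EMPTY
4: bank 2 row 4 — prev 4 → HIT
5: bank 0 row 3 — prev 8 → CONFLICT
6: bank 0 row 3 — prev 3 → HIT
7: bank 3 row 1 — prev 1 → HIT
8: bank 3 row 7 — prev 1 → CONFLICT
9: bank 2 row 4 — prev 4 → HIT
10: bank 0 row 0 — prev 3 → CONFLICT
11: bank 5 row 6 — prev None → EMPTY
12: bank 5 row 3 — prev 6 → CONFLICT
13: bank 0 row 0 — prev 0 → HIT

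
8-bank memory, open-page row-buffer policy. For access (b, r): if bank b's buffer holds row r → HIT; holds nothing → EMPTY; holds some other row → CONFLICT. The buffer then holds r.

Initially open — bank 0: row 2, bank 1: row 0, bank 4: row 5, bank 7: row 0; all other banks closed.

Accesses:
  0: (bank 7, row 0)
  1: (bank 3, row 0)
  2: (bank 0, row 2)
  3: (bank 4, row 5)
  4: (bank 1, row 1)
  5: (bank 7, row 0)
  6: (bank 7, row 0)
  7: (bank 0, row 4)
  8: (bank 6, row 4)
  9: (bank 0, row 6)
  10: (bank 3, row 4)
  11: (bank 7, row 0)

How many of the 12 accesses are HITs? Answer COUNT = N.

0: bank 7 row 0 — prev 0 → HIT
1: bank 3 row 0 — prev None → EMPTY
2: bank 0 row 2 — prev 2 → HIT
3: bank 4 row 5 — prev 5 → HIT
4: bank 1 row 1 — prev 0 → CONFLICT
5: bank 7 row 0 — prev 0 → HIT
6: bank 7 row 0 — prev 0 → HIT
7: bank 0 row 4 — prev 2 → CONFLICT
8: bank 6 row 4 — prev None → EMPTY
9: bank 0 row 6 — prev 4 → CONFLICT
10: bank 3 row 4 — prev 0 → CONFLICT
11: bank 7 row 0 — prev 0 → HIT

COUNT = 6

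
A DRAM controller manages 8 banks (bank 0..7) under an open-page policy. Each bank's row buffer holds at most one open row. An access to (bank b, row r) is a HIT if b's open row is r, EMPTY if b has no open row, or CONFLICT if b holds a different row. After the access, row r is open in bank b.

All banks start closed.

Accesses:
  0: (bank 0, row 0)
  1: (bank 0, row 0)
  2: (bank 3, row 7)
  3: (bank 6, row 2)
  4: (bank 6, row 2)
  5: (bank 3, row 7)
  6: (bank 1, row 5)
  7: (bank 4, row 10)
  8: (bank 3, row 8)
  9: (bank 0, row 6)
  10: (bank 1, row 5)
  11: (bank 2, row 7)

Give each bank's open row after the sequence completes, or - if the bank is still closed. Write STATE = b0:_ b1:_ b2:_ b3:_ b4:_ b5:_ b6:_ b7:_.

#0 (0,0) E
#1 (0,0) H  (was 0)
#2 (3,7) E
#3 (6,2) E
#4 (6,2) H  (was 2)
#5 (3,7) H  (was 7)
#6 (1,5) E
#7 (4,10) E
#8 (3,8) C  (was 7)
#9 (0,6) C  (was 0)
#10 (1,5) H  (was 5)
#11 (2,7) E

STATE = b0:6 b1:5 b2:7 b3:8 b4:10 b5:- b6:2 b7:-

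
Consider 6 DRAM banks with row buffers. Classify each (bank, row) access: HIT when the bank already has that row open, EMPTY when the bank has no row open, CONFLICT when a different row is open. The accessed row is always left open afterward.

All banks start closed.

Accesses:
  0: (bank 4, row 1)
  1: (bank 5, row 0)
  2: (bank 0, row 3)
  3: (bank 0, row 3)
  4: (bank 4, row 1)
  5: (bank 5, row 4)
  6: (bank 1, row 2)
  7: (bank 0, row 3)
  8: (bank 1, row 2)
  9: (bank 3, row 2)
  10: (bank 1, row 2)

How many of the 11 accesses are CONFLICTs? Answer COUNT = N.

0: bank 4 row 1 — prev None → EMPTY
1: bank 5 row 0 — prev None → EMPTY
2: bank 0 row 3 — prev None → EMPTY
3: bank 0 row 3 — prev 3 → HIT
4: bank 4 row 1 — prev 1 → HIT
5: bank 5 row 4 — prev 0 → CONFLICT
6: bank 1 row 2 — prev None → EMPTY
7: bank 0 row 3 — prev 3 → HIT
8: bank 1 row 2 — prev 2 → HIT
9: bank 3 row 2 — prev None → EMPTY
10: bank 1 row 2 — prev 2 → HIT

COUNT = 1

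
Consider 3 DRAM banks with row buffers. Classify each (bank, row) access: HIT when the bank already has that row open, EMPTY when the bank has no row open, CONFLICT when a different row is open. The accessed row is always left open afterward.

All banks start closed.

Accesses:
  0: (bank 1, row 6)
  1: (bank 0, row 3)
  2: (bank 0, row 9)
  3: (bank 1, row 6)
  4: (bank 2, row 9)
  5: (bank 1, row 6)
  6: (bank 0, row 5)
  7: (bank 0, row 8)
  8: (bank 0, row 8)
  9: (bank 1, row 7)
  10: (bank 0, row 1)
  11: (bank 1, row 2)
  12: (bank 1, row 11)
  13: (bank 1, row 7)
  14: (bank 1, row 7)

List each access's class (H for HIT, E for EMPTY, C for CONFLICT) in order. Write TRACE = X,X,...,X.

  [0] b1 r6: no row ⇒ E
  [1] b0 r3: no row ⇒ E
  [2] b0 r9: had r3 ⇒ C
  [3] b1 r6: had r6 ⇒ H
  [4] b2 r9: no row ⇒ E
  [5] b1 r6: had r6 ⇒ H
  [6] b0 r5: had r9 ⇒ C
  [7] b0 r8: had r5 ⇒ C
  [8] b0 r8: had r8 ⇒ H
  [9] b1 r7: had r6 ⇒ C
  [10] b0 r1: had r8 ⇒ C
  [11] b1 r2: had r7 ⇒ C
  [12] b1 r11: had r2 ⇒ C
  [13] b1 r7: had r11 ⇒ C
  [14] b1 r7: had r7 ⇒ H

TRACE = E,E,C,H,E,H,C,C,H,C,C,C,C,C,H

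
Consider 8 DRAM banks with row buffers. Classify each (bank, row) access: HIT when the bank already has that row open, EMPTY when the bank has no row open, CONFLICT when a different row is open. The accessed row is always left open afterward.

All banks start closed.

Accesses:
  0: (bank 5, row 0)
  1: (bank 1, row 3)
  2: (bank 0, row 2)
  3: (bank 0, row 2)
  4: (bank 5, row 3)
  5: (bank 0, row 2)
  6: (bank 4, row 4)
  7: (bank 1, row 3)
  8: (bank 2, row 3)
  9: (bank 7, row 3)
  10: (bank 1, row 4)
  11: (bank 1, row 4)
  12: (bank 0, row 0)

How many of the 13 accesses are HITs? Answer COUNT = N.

COUNT = 4

step 0: bank5 None->0 [EMPTY]
step 1: bank1 None->3 [EMPTY]
step 2: bank0 None->2 [EMPTY]
step 3: bank0 2->2 [HIT]
step 4: bank5 0->3 [CONFLICT]
step 5: bank0 2->2 [HIT]
step 6: bank4 None->4 [EMPTY]
step 7: bank1 3->3 [HIT]
step 8: bank2 None->3 [EMPTY]
step 9: bank7 None->3 [EMPTY]
step 10: bank1 3->4 [CONFLICT]
step 11: bank1 4->4 [HIT]
step 12: bank0 2->0 [CONFLICT]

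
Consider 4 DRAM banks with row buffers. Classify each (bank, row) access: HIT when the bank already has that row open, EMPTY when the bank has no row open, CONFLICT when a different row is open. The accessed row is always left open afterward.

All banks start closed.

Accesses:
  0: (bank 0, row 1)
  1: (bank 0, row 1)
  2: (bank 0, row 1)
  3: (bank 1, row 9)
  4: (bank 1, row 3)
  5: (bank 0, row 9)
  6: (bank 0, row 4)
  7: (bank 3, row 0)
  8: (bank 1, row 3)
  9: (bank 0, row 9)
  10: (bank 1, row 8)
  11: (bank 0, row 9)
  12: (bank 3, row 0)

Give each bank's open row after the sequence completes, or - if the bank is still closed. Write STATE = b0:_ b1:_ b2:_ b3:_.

  [0] b0 r1: no row ⇒ E
  [1] b0 r1: had r1 ⇒ H
  [2] b0 r1: had r1 ⇒ H
  [3] b1 r9: no row ⇒ E
  [4] b1 r3: had r9 ⇒ C
  [5] b0 r9: had r1 ⇒ C
  [6] b0 r4: had r9 ⇒ C
  [7] b3 r0: no row ⇒ E
  [8] b1 r3: had r3 ⇒ H
  [9] b0 r9: had r4 ⇒ C
  [10] b1 r8: had r3 ⇒ C
  [11] b0 r9: had r9 ⇒ H
  [12] b3 r0: had r0 ⇒ H

STATE = b0:9 b1:8 b2:- b3:0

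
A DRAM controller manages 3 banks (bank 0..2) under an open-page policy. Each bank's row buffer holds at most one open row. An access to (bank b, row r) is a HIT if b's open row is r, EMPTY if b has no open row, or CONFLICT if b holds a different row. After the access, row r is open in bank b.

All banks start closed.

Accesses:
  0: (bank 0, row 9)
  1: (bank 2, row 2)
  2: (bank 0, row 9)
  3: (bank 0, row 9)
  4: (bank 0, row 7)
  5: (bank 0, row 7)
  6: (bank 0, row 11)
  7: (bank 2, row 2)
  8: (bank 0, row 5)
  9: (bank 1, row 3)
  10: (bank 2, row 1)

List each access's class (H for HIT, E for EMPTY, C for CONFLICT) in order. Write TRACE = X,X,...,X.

  [0] b0 r9: no row ⇒ E
  [1] b2 r2: no row ⇒ E
  [2] b0 r9: had r9 ⇒ H
  [3] b0 r9: had r9 ⇒ H
  [4] b0 r7: had r9 ⇒ C
  [5] b0 r7: had r7 ⇒ H
  [6] b0 r11: had r7 ⇒ C
  [7] b2 r2: had r2 ⇒ H
  [8] b0 r5: had r11 ⇒ C
  [9] b1 r3: no row ⇒ E
  [10] b2 r1: had r2 ⇒ C

TRACE = E,E,H,H,C,H,C,H,C,E,C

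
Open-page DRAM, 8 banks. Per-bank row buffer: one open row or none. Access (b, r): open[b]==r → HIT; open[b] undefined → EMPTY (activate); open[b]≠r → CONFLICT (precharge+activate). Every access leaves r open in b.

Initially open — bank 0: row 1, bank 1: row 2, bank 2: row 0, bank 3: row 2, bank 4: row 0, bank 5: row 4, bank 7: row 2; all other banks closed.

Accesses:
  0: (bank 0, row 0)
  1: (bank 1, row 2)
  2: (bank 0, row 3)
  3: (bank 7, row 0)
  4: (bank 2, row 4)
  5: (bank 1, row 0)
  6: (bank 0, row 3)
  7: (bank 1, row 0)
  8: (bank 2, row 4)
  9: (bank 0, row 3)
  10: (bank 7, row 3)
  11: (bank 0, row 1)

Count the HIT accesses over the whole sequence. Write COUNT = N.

  [0] b0 r0: had r1 ⇒ C
  [1] b1 r2: had r2 ⇒ H
  [2] b0 r3: had r0 ⇒ C
  [3] b7 r0: had r2 ⇒ C
  [4] b2 r4: had r0 ⇒ C
  [5] b1 r0: had r2 ⇒ C
  [6] b0 r3: had r3 ⇒ H
  [7] b1 r0: had r0 ⇒ H
  [8] b2 r4: had r4 ⇒ H
  [9] b0 r3: had r3 ⇒ H
  [10] b7 r3: had r0 ⇒ C
  [11] b0 r1: had r3 ⇒ C

COUNT = 5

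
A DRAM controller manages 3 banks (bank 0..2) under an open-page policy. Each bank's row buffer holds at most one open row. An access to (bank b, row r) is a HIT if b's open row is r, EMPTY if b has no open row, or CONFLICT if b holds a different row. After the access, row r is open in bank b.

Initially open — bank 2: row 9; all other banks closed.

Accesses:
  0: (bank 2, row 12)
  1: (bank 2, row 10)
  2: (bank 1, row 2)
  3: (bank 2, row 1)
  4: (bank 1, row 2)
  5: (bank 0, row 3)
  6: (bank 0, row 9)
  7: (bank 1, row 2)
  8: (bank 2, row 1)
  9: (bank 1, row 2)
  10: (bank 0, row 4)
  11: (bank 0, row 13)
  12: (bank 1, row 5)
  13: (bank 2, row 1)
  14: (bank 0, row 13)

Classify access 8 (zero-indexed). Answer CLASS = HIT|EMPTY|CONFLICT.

  [0] b2 r12: had r9 ⇒ C
  [1] b2 r10: had r12 ⇒ C
  [2] b1 r2: no row ⇒ E
  [3] b2 r1: had r10 ⇒ C
  [4] b1 r2: had r2 ⇒ H
  [5] b0 r3: no row ⇒ E
  [6] b0 r9: had r3 ⇒ C
  [7] b1 r2: had r2 ⇒ H
  [8] b2 r1: had r1 ⇒ H
  [9] b1 r2: had r2 ⇒ H
  [10] b0 r4: had r9 ⇒ C
  [11] b0 r13: had r4 ⇒ C
  [12] b1 r5: had r2 ⇒ C
  [13] b2 r1: had r1 ⇒ H
  [14] b0 r13: had r13 ⇒ H

CLASS = HIT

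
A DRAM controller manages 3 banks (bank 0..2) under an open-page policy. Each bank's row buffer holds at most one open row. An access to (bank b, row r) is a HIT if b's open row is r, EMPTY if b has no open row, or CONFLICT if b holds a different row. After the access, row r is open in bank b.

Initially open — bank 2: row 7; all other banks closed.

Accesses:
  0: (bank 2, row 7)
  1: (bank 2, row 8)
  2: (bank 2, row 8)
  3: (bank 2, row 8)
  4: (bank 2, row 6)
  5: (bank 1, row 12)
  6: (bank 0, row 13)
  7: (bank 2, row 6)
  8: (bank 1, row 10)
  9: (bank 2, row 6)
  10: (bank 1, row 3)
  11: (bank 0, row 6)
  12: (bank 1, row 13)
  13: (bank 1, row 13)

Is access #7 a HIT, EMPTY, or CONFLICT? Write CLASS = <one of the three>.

CLASS = HIT

  [0] b2 r7: had r7 ⇒ H
  [1] b2 r8: had r7 ⇒ C
  [2] b2 r8: had r8 ⇒ H
  [3] b2 r8: had r8 ⇒ H
  [4] b2 r6: had r8 ⇒ C
  [5] b1 r12: no row ⇒ E
  [6] b0 r13: no row ⇒ E
  [7] b2 r6: had r6 ⇒ H
  [8] b1 r10: had r12 ⇒ C
  [9] b2 r6: had r6 ⇒ H
  [10] b1 r3: had r10 ⇒ C
  [11] b0 r6: had r13 ⇒ C
  [12] b1 r13: had r3 ⇒ C
  [13] b1 r13: had r13 ⇒ H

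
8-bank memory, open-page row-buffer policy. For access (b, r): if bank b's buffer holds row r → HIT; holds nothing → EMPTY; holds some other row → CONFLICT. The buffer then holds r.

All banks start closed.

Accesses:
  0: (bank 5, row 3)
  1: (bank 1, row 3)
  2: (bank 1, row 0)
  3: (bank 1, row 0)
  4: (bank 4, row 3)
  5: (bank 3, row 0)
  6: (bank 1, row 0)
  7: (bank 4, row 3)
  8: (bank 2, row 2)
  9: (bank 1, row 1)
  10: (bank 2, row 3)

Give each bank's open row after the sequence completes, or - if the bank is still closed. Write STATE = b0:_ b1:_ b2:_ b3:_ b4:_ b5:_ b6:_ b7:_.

STATE = b0:- b1:1 b2:3 b3:0 b4:3 b5:3 b6:- b7:-

#0 (5,3) E
#1 (1,3) E
#2 (1,0) C  (was 3)
#3 (1,0) H  (was 0)
#4 (4,3) E
#5 (3,0) E
#6 (1,0) H  (was 0)
#7 (4,3) H  (was 3)
#8 (2,2) E
#9 (1,1) C  (was 0)
#10 (2,3) C  (was 2)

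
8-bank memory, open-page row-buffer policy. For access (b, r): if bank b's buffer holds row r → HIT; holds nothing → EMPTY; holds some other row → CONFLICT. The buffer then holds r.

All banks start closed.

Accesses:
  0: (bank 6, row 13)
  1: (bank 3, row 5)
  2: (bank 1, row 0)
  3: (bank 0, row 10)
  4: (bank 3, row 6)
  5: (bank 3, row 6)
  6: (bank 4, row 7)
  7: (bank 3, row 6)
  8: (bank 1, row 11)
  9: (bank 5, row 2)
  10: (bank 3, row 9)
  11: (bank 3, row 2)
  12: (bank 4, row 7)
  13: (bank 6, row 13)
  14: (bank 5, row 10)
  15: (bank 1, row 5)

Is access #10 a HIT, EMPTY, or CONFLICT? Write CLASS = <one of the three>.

0: bank 6 row 13 — prev None → EMPTY
1: bank 3 row 5 — prev None → EMPTY
2: bank 1 row 0 — prev None → EMPTY
3: bank 0 row 10 — prev None → EMPTY
4: bank 3 row 6 — prev 5 → CONFLICT
5: bank 3 row 6 — prev 6 → HIT
6: bank 4 row 7 — prev None → EMPTY
7: bank 3 row 6 — prev 6 → HIT
8: bank 1 row 11 — prev 0 → CONFLICT
9: bank 5 row 2 — prev None → EMPTY
10: bank 3 row 9 — prev 6 → CONFLICT
11: bank 3 row 2 — prev 9 → CONFLICT
12: bank 4 row 7 — prev 7 → HIT
13: bank 6 row 13 — prev 13 → HIT
14: bank 5 row 10 — prev 2 → CONFLICT
15: bank 1 row 5 — prev 11 → CONFLICT

CLASS = CONFLICT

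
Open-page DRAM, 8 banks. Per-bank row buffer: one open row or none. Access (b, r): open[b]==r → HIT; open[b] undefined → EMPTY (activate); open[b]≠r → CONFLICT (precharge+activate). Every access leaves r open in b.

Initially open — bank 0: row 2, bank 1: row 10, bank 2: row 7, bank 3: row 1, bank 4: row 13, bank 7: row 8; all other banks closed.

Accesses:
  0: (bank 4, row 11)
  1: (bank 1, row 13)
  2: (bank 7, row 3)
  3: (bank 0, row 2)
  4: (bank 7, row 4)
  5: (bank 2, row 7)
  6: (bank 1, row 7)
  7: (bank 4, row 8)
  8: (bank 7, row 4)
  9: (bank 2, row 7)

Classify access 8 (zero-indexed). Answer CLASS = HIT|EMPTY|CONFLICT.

CLASS = HIT

#0 (4,11) C  (was 13)
#1 (1,13) C  (was 10)
#2 (7,3) C  (was 8)
#3 (0,2) H  (was 2)
#4 (7,4) C  (was 3)
#5 (2,7) H  (was 7)
#6 (1,7) C  (was 13)
#7 (4,8) C  (was 11)
#8 (7,4) H  (was 4)
#9 (2,7) H  (was 7)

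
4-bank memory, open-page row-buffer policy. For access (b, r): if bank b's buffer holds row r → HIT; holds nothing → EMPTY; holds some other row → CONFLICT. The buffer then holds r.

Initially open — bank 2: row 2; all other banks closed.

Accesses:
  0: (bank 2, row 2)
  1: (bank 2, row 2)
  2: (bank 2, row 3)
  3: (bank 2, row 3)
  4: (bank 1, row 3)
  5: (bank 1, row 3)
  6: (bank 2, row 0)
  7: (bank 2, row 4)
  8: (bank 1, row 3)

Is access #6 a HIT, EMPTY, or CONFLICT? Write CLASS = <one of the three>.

#0 (2,2) H  (was 2)
#1 (2,2) H  (was 2)
#2 (2,3) C  (was 2)
#3 (2,3) H  (was 3)
#4 (1,3) E
#5 (1,3) H  (was 3)
#6 (2,0) C  (was 3)
#7 (2,4) C  (was 0)
#8 (1,3) H  (was 3)

CLASS = CONFLICT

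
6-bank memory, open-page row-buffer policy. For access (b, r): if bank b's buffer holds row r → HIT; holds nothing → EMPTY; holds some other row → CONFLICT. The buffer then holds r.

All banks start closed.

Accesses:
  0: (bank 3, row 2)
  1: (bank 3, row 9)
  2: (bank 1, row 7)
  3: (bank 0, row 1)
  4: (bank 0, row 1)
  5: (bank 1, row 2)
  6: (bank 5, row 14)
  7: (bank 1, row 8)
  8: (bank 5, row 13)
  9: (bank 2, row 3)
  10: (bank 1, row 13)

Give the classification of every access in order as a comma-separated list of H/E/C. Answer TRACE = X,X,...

step 0: bank3 None->2 [EMPTY]
step 1: bank3 2->9 [CONFLICT]
step 2: bank1 None->7 [EMPTY]
step 3: bank0 None->1 [EMPTY]
step 4: bank0 1->1 [HIT]
step 5: bank1 7->2 [CONFLICT]
step 6: bank5 None->14 [EMPTY]
step 7: bank1 2->8 [CONFLICT]
step 8: bank5 14->13 [CONFLICT]
step 9: bank2 None->3 [EMPTY]
step 10: bank1 8->13 [CONFLICT]

TRACE = E,C,E,E,H,C,E,C,C,E,C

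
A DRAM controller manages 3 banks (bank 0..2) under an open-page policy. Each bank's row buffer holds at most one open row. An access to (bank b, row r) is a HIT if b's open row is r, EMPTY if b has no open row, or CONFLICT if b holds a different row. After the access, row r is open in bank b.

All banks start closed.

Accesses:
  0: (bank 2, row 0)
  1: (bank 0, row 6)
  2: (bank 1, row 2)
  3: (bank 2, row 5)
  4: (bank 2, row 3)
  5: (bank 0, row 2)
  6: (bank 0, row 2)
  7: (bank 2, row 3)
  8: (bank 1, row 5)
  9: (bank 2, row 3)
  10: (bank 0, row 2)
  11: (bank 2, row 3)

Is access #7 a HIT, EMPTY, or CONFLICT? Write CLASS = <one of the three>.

CLASS = HIT

  [0] b2 r0: no row ⇒ E
  [1] b0 r6: no row ⇒ E
  [2] b1 r2: no row ⇒ E
  [3] b2 r5: had r0 ⇒ C
  [4] b2 r3: had r5 ⇒ C
  [5] b0 r2: had r6 ⇒ C
  [6] b0 r2: had r2 ⇒ H
  [7] b2 r3: had r3 ⇒ H
  [8] b1 r5: had r2 ⇒ C
  [9] b2 r3: had r3 ⇒ H
  [10] b0 r2: had r2 ⇒ H
  [11] b2 r3: had r3 ⇒ H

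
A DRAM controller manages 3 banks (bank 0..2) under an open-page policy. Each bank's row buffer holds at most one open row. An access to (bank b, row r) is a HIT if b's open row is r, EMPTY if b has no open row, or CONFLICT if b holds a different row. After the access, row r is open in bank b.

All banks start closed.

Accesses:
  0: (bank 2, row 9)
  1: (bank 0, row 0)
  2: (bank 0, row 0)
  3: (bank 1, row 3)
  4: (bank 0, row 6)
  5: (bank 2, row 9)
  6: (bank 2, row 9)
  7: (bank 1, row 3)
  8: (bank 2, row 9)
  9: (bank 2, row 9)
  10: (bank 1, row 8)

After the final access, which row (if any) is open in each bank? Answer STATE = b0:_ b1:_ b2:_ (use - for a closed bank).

STATE = b0:6 b1:8 b2:9

0: bank 2 row 9 — prev None → EMPTY
1: bank 0 row 0 — prev None → EMPTY
2: bank 0 row 0 — prev 0 → HIT
3: bank 1 row 3 — prev None → EMPTY
4: bank 0 row 6 — prev 0 → CONFLICT
5: bank 2 row 9 — prev 9 → HIT
6: bank 2 row 9 — prev 9 → HIT
7: bank 1 row 3 — prev 3 → HIT
8: bank 2 row 9 — prev 9 → HIT
9: bank 2 row 9 — prev 9 → HIT
10: bank 1 row 8 — prev 3 → CONFLICT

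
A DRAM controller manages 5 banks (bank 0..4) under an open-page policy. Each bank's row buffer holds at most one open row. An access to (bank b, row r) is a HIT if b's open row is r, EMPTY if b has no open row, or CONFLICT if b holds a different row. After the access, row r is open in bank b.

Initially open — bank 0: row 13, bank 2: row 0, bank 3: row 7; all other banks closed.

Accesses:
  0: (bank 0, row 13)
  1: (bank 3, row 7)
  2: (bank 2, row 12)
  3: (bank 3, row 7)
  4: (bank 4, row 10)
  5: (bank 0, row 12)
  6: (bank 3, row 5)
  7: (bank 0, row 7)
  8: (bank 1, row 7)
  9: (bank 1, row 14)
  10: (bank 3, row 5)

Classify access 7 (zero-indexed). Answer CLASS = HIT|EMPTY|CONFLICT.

0: bank 0 row 13 — prev 13 → HIT
1: bank 3 row 7 — prev 7 → HIT
2: bank 2 row 12 — prev 0 → CONFLICT
3: bank 3 row 7 — prev 7 → HIT
4: bank 4 row 10 — prev None → EMPTY
5: bank 0 row 12 — prev 13 → CONFLICT
6: bank 3 row 5 — prev 7 → CONFLICT
7: bank 0 row 7 — prev 12 → CONFLICT
8: bank 1 row 7 — prev None → EMPTY
9: bank 1 row 14 — prev 7 → CONFLICT
10: bank 3 row 5 — prev 5 → HIT

CLASS = CONFLICT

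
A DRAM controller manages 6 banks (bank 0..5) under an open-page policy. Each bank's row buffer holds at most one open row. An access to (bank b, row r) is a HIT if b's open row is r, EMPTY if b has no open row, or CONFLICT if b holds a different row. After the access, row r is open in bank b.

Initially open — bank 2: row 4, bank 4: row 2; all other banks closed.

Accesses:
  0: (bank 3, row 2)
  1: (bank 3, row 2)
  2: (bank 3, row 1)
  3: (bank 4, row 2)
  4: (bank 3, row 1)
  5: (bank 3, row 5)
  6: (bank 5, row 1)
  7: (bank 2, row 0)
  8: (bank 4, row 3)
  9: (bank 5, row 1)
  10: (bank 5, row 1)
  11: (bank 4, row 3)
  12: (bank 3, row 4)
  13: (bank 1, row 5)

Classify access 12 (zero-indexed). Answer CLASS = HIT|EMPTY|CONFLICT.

#0 (3,2) E
#1 (3,2) H  (was 2)
#2 (3,1) C  (was 2)
#3 (4,2) H  (was 2)
#4 (3,1) H  (was 1)
#5 (3,5) C  (was 1)
#6 (5,1) E
#7 (2,0) C  (was 4)
#8 (4,3) C  (was 2)
#9 (5,1) H  (was 1)
#10 (5,1) H  (was 1)
#11 (4,3) H  (was 3)
#12 (3,4) C  (was 5)
#13 (1,5) E

CLASS = CONFLICT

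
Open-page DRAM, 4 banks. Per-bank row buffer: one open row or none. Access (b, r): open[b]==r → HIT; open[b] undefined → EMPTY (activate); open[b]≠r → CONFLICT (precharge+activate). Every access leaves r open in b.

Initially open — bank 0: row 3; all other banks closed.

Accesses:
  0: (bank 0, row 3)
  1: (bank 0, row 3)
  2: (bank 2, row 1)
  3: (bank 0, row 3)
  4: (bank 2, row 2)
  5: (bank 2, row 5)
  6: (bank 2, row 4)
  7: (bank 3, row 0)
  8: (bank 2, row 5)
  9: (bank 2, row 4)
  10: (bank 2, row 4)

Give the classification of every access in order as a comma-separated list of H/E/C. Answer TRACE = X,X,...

TRACE = H,H,E,H,C,C,C,E,C,C,H

  [0] b0 r3: had r3 ⇒ H
  [1] b0 r3: had r3 ⇒ H
  [2] b2 r1: no row ⇒ E
  [3] b0 r3: had r3 ⇒ H
  [4] b2 r2: had r1 ⇒ C
  [5] b2 r5: had r2 ⇒ C
  [6] b2 r4: had r5 ⇒ C
  [7] b3 r0: no row ⇒ E
  [8] b2 r5: had r4 ⇒ C
  [9] b2 r4: had r5 ⇒ C
  [10] b2 r4: had r4 ⇒ H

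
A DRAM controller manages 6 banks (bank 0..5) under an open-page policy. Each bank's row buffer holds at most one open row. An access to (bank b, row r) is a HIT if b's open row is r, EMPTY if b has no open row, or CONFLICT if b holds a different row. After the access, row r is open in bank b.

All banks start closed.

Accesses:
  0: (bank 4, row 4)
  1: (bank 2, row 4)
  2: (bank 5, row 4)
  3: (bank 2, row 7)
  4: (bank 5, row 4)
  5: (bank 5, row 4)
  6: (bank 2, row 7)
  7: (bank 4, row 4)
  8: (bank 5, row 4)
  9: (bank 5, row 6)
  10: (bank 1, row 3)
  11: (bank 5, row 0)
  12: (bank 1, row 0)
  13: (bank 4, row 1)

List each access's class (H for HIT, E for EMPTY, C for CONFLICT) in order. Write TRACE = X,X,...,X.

TRACE = E,E,E,C,H,H,H,H,H,C,E,C,C,C

0: bank 4 row 4 — prev None → EMPTY
1: bank 2 row 4 — prev None → EMPTY
2: bank 5 row 4 — prev None → EMPTY
3: bank 2 row 7 — prev 4 → CONFLICT
4: bank 5 row 4 — prev 4 → HIT
5: bank 5 row 4 — prev 4 → HIT
6: bank 2 row 7 — prev 7 → HIT
7: bank 4 row 4 — prev 4 → HIT
8: bank 5 row 4 — prev 4 → HIT
9: bank 5 row 6 — prev 4 → CONFLICT
10: bank 1 row 3 — prev None → EMPTY
11: bank 5 row 0 — prev 6 → CONFLICT
12: bank 1 row 0 — prev 3 → CONFLICT
13: bank 4 row 1 — prev 4 → CONFLICT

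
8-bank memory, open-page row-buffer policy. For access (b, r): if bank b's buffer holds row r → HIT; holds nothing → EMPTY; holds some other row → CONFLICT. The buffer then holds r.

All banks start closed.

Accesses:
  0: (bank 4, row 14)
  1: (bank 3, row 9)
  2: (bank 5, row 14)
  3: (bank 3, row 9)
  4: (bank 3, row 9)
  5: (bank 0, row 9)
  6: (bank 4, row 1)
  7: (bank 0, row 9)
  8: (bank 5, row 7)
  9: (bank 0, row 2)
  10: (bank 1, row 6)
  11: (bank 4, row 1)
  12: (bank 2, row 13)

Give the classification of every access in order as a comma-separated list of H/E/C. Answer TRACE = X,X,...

#0 (4,14) E
#1 (3,9) E
#2 (5,14) E
#3 (3,9) H  (was 9)
#4 (3,9) H  (was 9)
#5 (0,9) E
#6 (4,1) C  (was 14)
#7 (0,9) H  (was 9)
#8 (5,7) C  (was 14)
#9 (0,2) C  (was 9)
#10 (1,6) E
#11 (4,1) H  (was 1)
#12 (2,13) E

TRACE = E,E,E,H,H,E,C,H,C,C,E,H,E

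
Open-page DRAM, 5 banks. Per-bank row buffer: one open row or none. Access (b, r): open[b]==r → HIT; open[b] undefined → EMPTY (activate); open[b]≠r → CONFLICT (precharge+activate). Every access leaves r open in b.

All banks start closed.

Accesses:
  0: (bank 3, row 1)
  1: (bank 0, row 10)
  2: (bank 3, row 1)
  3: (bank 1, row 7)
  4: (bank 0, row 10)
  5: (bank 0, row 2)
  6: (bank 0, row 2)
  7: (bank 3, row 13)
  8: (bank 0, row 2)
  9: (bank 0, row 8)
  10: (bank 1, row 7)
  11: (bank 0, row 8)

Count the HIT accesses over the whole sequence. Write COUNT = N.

0: bank 3 row 1 — prev None → EMPTY
1: bank 0 row 10 — prev None → EMPTY
2: bank 3 row 1 — prev 1 → HIT
3: bank 1 row 7 — prev None → EMPTY
4: bank 0 row 10 — prev 10 → HIT
5: bank 0 row 2 — prev 10 → CONFLICT
6: bank 0 row 2 — prev 2 → HIT
7: bank 3 row 13 — prev 1 → CONFLICT
8: bank 0 row 2 — prev 2 → HIT
9: bank 0 row 8 — prev 2 → CONFLICT
10: bank 1 row 7 — prev 7 → HIT
11: bank 0 row 8 — prev 8 → HIT

COUNT = 6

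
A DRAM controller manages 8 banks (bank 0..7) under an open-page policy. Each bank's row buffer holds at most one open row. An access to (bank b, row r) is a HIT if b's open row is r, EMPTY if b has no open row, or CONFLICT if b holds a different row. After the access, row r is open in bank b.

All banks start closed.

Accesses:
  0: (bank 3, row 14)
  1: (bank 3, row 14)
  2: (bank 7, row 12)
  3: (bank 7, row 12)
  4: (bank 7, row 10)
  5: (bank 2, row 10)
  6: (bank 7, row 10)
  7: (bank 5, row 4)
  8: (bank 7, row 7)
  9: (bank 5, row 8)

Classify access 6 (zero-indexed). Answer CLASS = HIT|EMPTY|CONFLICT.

CLASS = HIT

#0 (3,14) E
#1 (3,14) H  (was 14)
#2 (7,12) E
#3 (7,12) H  (was 12)
#4 (7,10) C  (was 12)
#5 (2,10) E
#6 (7,10) H  (was 10)
#7 (5,4) E
#8 (7,7) C  (was 10)
#9 (5,8) C  (was 4)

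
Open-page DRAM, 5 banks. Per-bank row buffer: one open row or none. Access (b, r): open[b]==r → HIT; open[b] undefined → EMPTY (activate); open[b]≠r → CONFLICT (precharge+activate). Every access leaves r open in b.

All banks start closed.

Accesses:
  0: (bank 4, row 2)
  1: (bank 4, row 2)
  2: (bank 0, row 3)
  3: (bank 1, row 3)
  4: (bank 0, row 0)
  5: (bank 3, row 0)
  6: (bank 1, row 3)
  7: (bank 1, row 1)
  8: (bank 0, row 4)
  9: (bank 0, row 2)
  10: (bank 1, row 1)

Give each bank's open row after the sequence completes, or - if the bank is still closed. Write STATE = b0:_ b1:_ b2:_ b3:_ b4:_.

STATE = b0:2 b1:1 b2:- b3:0 b4:2

step 0: bank4 None->2 [EMPTY]
step 1: bank4 2->2 [HIT]
step 2: bank0 None->3 [EMPTY]
step 3: bank1 None->3 [EMPTY]
step 4: bank0 3->0 [CONFLICT]
step 5: bank3 None->0 [EMPTY]
step 6: bank1 3->3 [HIT]
step 7: bank1 3->1 [CONFLICT]
step 8: bank0 0->4 [CONFLICT]
step 9: bank0 4->2 [CONFLICT]
step 10: bank1 1->1 [HIT]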